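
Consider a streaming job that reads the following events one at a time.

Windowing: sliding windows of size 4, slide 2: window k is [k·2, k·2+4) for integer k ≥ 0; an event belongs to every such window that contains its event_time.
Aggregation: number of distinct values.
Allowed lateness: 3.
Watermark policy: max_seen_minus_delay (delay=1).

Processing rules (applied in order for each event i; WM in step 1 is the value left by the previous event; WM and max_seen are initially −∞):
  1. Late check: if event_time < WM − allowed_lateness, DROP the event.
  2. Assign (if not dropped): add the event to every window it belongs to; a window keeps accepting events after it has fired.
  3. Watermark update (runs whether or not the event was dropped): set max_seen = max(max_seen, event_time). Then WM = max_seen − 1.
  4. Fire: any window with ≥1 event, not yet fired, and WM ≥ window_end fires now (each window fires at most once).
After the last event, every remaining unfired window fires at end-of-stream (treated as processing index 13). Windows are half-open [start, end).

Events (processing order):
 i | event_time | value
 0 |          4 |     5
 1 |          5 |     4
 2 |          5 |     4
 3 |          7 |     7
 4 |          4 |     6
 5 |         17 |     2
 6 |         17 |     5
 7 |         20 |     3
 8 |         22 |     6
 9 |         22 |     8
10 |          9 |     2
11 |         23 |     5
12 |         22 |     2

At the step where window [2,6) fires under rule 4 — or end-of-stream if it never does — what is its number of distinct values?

i=0 t=4 v=5: → [4,8),[2,6); WM=3
i=1 t=5 v=4: → [4,8),[2,6); WM=4
i=2 t=5 v=4: → [4,8),[2,6); WM=4
i=3 t=7 v=7: → [6,10),[4,8); WM=6; [2,6) fires=2
i=4 t=4 v=6: → [4,8),[2,6); WM=6
i=5 t=17 v=2: → [16,20),[14,18); WM=16; [4,8) fires=4 [6,10) fires=1
i=6 t=17 v=5: → [16,20),[14,18); WM=16
i=7 t=20 v=3: → [20,24),[18,22); WM=19; [14,18) fires=2
i=8 t=22 v=6: → [22,26),[20,24); WM=21; [16,20) fires=2
i=9 t=22 v=8: → [22,26),[20,24); WM=21
i=10 t=9 v=2: DROP (t<21-3); WM=21
i=11 t=23 v=5: → [22,26),[20,24); WM=22; [18,22) fires=1
i=12 t=22 v=2: → [22,26),[20,24); WM=22

2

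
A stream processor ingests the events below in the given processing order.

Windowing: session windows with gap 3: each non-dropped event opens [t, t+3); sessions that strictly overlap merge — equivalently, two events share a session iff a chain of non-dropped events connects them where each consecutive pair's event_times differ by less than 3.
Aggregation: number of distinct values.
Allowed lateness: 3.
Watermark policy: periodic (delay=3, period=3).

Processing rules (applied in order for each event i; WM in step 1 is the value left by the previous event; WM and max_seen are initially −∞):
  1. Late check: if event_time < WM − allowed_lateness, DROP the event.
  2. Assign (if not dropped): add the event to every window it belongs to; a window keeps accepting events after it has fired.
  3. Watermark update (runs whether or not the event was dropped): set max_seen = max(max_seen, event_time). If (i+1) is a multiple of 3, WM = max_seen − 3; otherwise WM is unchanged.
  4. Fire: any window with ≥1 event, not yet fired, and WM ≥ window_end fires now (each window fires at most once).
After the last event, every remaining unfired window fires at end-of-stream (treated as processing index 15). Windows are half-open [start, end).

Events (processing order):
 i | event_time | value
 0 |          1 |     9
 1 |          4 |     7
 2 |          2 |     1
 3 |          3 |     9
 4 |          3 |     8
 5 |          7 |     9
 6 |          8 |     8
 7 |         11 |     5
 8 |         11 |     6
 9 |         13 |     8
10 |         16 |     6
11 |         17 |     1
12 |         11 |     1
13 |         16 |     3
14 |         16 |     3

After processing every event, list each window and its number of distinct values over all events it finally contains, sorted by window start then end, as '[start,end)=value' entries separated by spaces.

[1,7)=4 [7,11)=2 [11,16)=4 [16,20)=3

i=0 t=1 v=9: → [1,4); WM=−∞
i=1 t=4 v=7: → [4,7); WM=−∞
i=2 t=2 v=1: → [1,7); WM=1
i=3 t=3 v=9: → [1,7); WM=1
i=4 t=3 v=8: → [1,7); WM=1
i=5 t=7 v=9: → [7,10); WM=4
i=6 t=8 v=8: → [7,11); WM=4
i=7 t=11 v=5: → [11,14); WM=4
i=8 t=11 v=6: → [11,14); WM=8
i=9 t=13 v=8: → [11,16); WM=8
i=10 t=16 v=6: → [16,19); WM=8
i=11 t=17 v=1: → [16,20); WM=14
i=12 t=11 v=1: → [11,16); WM=14
i=13 t=16 v=3: → [16,20); WM=14
i=14 t=16 v=3: → [16,20); WM=14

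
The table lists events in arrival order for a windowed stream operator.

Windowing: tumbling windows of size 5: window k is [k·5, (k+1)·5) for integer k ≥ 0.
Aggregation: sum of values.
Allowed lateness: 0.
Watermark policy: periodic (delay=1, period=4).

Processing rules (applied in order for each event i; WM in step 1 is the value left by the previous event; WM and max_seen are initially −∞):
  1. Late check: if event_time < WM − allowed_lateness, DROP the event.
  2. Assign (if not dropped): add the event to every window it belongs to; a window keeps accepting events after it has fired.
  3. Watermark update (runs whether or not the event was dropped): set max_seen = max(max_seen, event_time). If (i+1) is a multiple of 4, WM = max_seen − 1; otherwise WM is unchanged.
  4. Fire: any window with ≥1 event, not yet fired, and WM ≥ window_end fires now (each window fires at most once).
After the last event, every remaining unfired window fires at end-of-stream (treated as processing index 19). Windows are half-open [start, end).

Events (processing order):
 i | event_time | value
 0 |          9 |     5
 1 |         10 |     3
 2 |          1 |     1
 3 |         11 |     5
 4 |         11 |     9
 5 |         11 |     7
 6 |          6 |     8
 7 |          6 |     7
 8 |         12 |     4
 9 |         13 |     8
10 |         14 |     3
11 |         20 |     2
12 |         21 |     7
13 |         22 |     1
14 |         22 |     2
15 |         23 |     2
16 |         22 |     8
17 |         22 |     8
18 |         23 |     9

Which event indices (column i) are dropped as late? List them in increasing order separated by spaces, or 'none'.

i=0 t=9 v=5: → [5,10); WM=−∞
i=1 t=10 v=3: → [10,15); WM=−∞
i=2 t=1 v=1: → [0,5); WM=−∞
i=3 t=11 v=5: → [10,15); WM=10; [0,5) fires=1 [5,10) fires=5
i=4 t=11 v=9: → [10,15); WM=10
i=5 t=11 v=7: → [10,15); WM=10
i=6 t=6 v=8: DROP (t<10-0); WM=10
i=7 t=6 v=7: DROP (t<10-0); WM=10
i=8 t=12 v=4: → [10,15); WM=10
i=9 t=13 v=8: → [10,15); WM=10
i=10 t=14 v=3: → [10,15); WM=10
i=11 t=20 v=2: → [20,25); WM=19; [10,15) fires=39
i=12 t=21 v=7: → [20,25); WM=19
i=13 t=22 v=1: → [20,25); WM=19
i=14 t=22 v=2: → [20,25); WM=19
i=15 t=23 v=2: → [20,25); WM=22
i=16 t=22 v=8: → [20,25); WM=22
i=17 t=22 v=8: → [20,25); WM=22
i=18 t=23 v=9: → [20,25); WM=22

6 7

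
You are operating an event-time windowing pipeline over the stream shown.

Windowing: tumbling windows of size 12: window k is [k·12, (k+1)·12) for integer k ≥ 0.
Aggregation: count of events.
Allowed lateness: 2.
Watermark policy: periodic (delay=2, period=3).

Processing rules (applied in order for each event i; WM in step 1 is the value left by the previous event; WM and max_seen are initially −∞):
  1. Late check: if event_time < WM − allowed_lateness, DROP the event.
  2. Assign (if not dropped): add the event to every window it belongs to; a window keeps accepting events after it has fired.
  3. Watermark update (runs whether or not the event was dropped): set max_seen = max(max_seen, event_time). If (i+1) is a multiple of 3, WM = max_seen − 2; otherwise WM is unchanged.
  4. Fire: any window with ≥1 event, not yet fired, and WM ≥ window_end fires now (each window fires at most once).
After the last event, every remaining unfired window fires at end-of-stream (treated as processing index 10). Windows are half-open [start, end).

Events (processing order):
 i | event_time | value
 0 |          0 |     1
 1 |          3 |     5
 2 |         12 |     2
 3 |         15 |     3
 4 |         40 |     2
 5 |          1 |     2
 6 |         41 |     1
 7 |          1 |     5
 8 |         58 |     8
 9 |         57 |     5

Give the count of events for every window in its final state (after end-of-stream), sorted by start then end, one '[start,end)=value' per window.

i=0 t=0 v=1: → [0,12); WM=−∞
i=1 t=3 v=5: → [0,12); WM=−∞
i=2 t=12 v=2: → [12,24); WM=10
i=3 t=15 v=3: → [12,24); WM=10
i=4 t=40 v=2: → [36,48); WM=10
i=5 t=1 v=2: DROP (t<10-2); WM=38; [0,12) fires=2 [12,24) fires=2
i=6 t=41 v=1: → [36,48); WM=38
i=7 t=1 v=5: DROP (t<38-2); WM=38
i=8 t=58 v=8: → [48,60); WM=56; [36,48) fires=2
i=9 t=57 v=5: → [48,60); WM=56

[0,12)=2 [12,24)=2 [36,48)=2 [48,60)=2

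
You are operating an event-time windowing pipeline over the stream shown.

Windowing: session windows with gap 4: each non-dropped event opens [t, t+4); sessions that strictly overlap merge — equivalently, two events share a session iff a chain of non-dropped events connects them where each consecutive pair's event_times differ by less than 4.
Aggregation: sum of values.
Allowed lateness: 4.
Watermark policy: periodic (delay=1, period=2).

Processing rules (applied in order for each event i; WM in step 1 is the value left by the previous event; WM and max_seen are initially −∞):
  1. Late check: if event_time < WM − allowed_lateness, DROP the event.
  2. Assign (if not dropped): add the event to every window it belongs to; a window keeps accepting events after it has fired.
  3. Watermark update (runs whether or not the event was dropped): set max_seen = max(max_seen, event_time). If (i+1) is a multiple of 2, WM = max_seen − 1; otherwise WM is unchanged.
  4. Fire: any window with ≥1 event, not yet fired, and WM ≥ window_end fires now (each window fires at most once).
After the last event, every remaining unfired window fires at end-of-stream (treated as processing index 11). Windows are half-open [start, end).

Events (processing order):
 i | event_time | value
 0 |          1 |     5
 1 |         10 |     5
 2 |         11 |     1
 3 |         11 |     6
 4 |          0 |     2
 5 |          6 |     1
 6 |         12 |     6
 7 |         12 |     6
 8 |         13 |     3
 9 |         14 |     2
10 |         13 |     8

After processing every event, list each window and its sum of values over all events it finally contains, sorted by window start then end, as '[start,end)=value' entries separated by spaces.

i=0 t=1 v=5: → [1,5); WM=−∞
i=1 t=10 v=5: → [10,14); WM=9
i=2 t=11 v=1: → [10,15); WM=9
i=3 t=11 v=6: → [10,15); WM=10
i=4 t=0 v=2: DROP (t<10-4); WM=10
i=5 t=6 v=1: → [6,10); WM=10
i=6 t=12 v=6: → [10,16); WM=10
i=7 t=12 v=6: → [10,16); WM=11
i=8 t=13 v=3: → [10,17); WM=11
i=9 t=14 v=2: → [10,18); WM=13
i=10 t=13 v=8: → [10,18); WM=13

[1,5)=5 [6,10)=1 [10,18)=37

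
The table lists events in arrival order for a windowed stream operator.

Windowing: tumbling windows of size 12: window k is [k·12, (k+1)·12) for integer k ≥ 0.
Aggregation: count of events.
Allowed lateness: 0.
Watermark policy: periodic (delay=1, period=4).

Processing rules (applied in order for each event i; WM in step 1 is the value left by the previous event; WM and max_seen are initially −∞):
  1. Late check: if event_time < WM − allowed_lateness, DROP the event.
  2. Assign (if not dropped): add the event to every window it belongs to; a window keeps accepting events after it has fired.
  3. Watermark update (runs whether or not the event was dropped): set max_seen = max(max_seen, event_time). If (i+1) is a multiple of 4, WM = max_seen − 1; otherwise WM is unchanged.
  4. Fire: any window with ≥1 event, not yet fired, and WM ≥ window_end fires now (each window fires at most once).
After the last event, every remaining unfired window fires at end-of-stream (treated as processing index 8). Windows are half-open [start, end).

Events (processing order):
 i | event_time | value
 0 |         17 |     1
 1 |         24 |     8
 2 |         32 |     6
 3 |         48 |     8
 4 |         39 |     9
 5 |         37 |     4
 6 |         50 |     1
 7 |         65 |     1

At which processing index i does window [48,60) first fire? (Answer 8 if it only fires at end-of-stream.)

i=0 t=17 v=1: → [12,24); WM=−∞
i=1 t=24 v=8: → [24,36); WM=−∞
i=2 t=32 v=6: → [24,36); WM=−∞
i=3 t=48 v=8: → [48,60); WM=47; [12,24) fires=1 [24,36) fires=2
i=4 t=39 v=9: DROP (t<47-0); WM=47
i=5 t=37 v=4: DROP (t<47-0); WM=47
i=6 t=50 v=1: → [48,60); WM=47
i=7 t=65 v=1: → [60,72); WM=64; [48,60) fires=2

7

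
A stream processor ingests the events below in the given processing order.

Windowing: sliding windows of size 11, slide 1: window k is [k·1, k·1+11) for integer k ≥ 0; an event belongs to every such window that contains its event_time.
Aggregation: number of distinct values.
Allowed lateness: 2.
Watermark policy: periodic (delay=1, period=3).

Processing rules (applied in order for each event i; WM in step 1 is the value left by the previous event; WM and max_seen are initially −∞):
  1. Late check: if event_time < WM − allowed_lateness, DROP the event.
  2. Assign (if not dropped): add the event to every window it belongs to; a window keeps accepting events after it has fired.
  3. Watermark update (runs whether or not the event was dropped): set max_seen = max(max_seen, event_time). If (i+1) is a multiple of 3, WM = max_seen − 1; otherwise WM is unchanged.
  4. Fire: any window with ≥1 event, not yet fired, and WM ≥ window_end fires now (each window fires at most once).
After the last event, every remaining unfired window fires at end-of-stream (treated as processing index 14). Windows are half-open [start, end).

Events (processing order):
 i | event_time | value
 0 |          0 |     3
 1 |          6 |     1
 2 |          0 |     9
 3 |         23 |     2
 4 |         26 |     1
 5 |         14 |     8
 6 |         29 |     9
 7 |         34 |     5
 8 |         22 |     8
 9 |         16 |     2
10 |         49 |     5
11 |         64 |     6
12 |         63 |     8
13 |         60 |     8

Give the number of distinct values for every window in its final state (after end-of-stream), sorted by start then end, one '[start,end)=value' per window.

[0,11)=3 [1,12)=1 [2,13)=1 [3,14)=1 [4,15)=2 [5,16)=2 [6,17)=2 [7,18)=1 [8,19)=1 [9,20)=1 [10,21)=1 [11,22)=1 [12,23)=1 [13,24)=2 [14,25)=2 [15,26)=1 [16,27)=2 [17,28)=2 [18,29)=2 [19,30)=3 [20,31)=3 [21,32)=3 [22,33)=3 [23,34)=3 [24,35)=3 [25,36)=3 [26,37)=3 [27,38)=2 [28,39)=2 [29,40)=2 [30,41)=1 [31,42)=1 [32,43)=1 [33,44)=1 [34,45)=1 [39,50)=1 [40,51)=1 [41,52)=1 [42,53)=1 [43,54)=1 [44,55)=1 [45,56)=1 [46,57)=1 [47,58)=1 [48,59)=1 [49,60)=1 [53,64)=1 [54,65)=2 [55,66)=2 [56,67)=2 [57,68)=2 [58,69)=2 [59,70)=2 [60,71)=2 [61,72)=2 [62,73)=2 [63,74)=2 [64,75)=1

i=0 t=0 v=3: → [0,11); WM=−∞
i=1 t=6 v=1: → [6,17),[5,16),[4,15),[3,14),[2,13),[1,12),[0,11); WM=−∞
i=2 t=0 v=9: → [0,11); WM=5
i=3 t=23 v=2: → [23,34),[22,33),[21,32),[20,31),[19,30),[18,29),[17,28),[16,27),[15,26),[14,25),[13,24); WM=5
i=4 t=26 v=1: → [26,37),[25,36),[24,35),[23,34),[22,33),[21,32),[20,31),[19,30),[18,29),[17,28),[16,27); WM=5
i=5 t=14 v=8: → [14,25),[13,24),[12,23),[11,22),[10,21),[9,20),[8,19),[7,18),[6,17),[5,16),[4,15); WM=25; [0,11) fires=3 [1,12) fires=1 [2,13) fires=1 [3,14) fires=1 [4,15) fires=2 [5,16) fires=2 [6,17) fires=2 [7,18) fires=1 [8,19) fires=1 [9,20) fires=1 [10,21) fires=1 [11,22) fires=1 [12,23) fires=1 [13,24) fires=2 [14,25) fires=2
i=6 t=29 v=9: → [29,40),[28,39),[27,38),[26,37),[25,36),[24,35),[23,34),[22,33),[21,32),[20,31),[19,30); WM=25
i=7 t=34 v=5: → [34,45),[33,44),[32,43),[31,42),[30,41),[29,40),[28,39),[27,38),[26,37),[25,36),[24,35); WM=25
i=8 t=22 v=8: DROP (t<25-2); WM=33; [15,26) fires=1 [16,27) fires=2 [17,28) fires=2 [18,29) fires=2 [19,30) fires=3 [20,31) fires=3 [21,32) fires=3 [22,33) fires=3
i=9 t=16 v=2: DROP (t<33-2); WM=33
i=10 t=49 v=5: → [49,60),[48,59),[47,58),[46,57),[45,56),[44,55),[43,54),[42,53),[41,52),[40,51),[39,50); WM=33
i=11 t=64 v=6: → [64,75),[63,74),[62,73),[61,72),[60,71),[59,70),[58,69),[57,68),[56,67),[55,66),[54,65); WM=63; [23,34) fires=3 [24,35) fires=3 [25,36) fires=3 [26,37) fires=3 [27,38) fires=2 [28,39) fires=2 [29,40) fires=2 [30,41) fires=1 [31,42) fires=1 [32,43) fires=1 [33,44) fires=1 [34,45) fires=1 [39,50) fires=1 [40,51) fires=1 [41,52) fires=1 [42,53) fires=1 [43,54) fires=1 [44,55) fires=1 [45,56) fires=1 [46,57) fires=1 [47,58) fires=1 [48,59) fires=1 [49,60) fires=1
i=12 t=63 v=8: → [63,74),[62,73),[61,72),[60,71),[59,70),[58,69),[57,68),[56,67),[55,66),[54,65),[53,64); WM=63
i=13 t=60 v=8: DROP (t<63-2); WM=63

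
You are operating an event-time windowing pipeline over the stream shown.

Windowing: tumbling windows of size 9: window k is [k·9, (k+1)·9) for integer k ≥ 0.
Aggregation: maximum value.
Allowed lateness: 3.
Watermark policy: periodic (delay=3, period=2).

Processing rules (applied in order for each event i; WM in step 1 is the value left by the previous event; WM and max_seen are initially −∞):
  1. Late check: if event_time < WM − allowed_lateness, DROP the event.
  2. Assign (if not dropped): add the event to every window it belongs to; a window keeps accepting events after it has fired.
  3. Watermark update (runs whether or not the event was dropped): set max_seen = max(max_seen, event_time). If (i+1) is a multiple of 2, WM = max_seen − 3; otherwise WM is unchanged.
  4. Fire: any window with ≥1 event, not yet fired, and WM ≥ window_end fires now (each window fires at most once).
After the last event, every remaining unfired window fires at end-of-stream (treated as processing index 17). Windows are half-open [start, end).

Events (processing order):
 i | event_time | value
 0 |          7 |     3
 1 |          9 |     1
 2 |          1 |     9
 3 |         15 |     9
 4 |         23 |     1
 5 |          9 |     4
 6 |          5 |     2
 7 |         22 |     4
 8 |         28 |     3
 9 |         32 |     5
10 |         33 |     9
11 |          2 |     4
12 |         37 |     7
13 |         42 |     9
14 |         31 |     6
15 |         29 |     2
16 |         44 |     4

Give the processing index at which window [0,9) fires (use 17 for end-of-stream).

i=0 t=7 v=3: → [0,9); WM=−∞
i=1 t=9 v=1: → [9,18); WM=6
i=2 t=1 v=9: DROP (t<6-3); WM=6
i=3 t=15 v=9: → [9,18); WM=12; [0,9) fires=3
i=4 t=23 v=1: → [18,27); WM=12
i=5 t=9 v=4: → [9,18); WM=20; [9,18) fires=9
i=6 t=5 v=2: DROP (t<20-3); WM=20
i=7 t=22 v=4: → [18,27); WM=20
i=8 t=28 v=3: → [27,36); WM=20
i=9 t=32 v=5: → [27,36); WM=29; [18,27) fires=4
i=10 t=33 v=9: → [27,36); WM=29
i=11 t=2 v=4: DROP (t<29-3); WM=30
i=12 t=37 v=7: → [36,45); WM=30
i=13 t=42 v=9: → [36,45); WM=39; [27,36) fires=9
i=14 t=31 v=6: DROP (t<39-3); WM=39
i=15 t=29 v=2: DROP (t<39-3); WM=39
i=16 t=44 v=4: → [36,45); WM=39

3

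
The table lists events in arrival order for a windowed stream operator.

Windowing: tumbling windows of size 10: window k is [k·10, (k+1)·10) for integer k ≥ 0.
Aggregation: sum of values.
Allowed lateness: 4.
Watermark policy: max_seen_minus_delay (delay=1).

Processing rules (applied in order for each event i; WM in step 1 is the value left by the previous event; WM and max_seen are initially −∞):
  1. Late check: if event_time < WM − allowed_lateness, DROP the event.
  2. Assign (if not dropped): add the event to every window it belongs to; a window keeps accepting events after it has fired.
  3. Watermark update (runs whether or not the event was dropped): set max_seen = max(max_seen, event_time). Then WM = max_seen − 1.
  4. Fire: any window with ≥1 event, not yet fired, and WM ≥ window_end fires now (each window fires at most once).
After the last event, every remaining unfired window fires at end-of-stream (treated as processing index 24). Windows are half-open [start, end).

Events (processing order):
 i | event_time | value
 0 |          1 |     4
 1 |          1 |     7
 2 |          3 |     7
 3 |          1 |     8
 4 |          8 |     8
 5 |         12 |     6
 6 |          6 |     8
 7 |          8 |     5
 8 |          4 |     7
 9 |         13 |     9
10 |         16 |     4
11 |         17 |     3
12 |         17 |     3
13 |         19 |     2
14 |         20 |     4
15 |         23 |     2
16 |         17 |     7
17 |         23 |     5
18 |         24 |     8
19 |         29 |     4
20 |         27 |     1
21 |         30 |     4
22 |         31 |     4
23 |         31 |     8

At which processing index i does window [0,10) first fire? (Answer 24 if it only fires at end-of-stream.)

5

i=0 t=1 v=4: → [0,10); WM=0
i=1 t=1 v=7: → [0,10); WM=0
i=2 t=3 v=7: → [0,10); WM=2
i=3 t=1 v=8: → [0,10); WM=2
i=4 t=8 v=8: → [0,10); WM=7
i=5 t=12 v=6: → [10,20); WM=11; [0,10) fires=34
i=6 t=6 v=8: DROP (t<11-4); WM=11
i=7 t=8 v=5: → [0,10); WM=11
i=8 t=4 v=7: DROP (t<11-4); WM=11
i=9 t=13 v=9: → [10,20); WM=12
i=10 t=16 v=4: → [10,20); WM=15
i=11 t=17 v=3: → [10,20); WM=16
i=12 t=17 v=3: → [10,20); WM=16
i=13 t=19 v=2: → [10,20); WM=18
i=14 t=20 v=4: → [20,30); WM=19
i=15 t=23 v=2: → [20,30); WM=22; [10,20) fires=27
i=16 t=17 v=7: DROP (t<22-4); WM=22
i=17 t=23 v=5: → [20,30); WM=22
i=18 t=24 v=8: → [20,30); WM=23
i=19 t=29 v=4: → [20,30); WM=28
i=20 t=27 v=1: → [20,30); WM=28
i=21 t=30 v=4: → [30,40); WM=29
i=22 t=31 v=4: → [30,40); WM=30; [20,30) fires=24
i=23 t=31 v=8: → [30,40); WM=30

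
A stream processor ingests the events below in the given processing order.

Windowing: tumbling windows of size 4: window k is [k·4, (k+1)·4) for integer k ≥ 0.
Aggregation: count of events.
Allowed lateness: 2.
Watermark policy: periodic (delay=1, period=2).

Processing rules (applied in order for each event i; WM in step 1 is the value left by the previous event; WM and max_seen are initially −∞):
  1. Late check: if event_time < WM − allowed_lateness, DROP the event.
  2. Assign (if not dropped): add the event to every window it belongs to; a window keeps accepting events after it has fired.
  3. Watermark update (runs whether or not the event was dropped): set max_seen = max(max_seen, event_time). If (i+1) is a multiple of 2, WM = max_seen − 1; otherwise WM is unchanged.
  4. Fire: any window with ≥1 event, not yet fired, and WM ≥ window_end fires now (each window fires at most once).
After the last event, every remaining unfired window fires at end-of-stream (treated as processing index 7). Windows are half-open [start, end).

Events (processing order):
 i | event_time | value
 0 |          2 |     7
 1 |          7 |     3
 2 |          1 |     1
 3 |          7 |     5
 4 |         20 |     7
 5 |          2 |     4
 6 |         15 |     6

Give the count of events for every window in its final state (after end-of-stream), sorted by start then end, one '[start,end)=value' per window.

i=0 t=2 v=7: → [0,4); WM=−∞
i=1 t=7 v=3: → [4,8); WM=6; [0,4) fires=1
i=2 t=1 v=1: DROP (t<6-2); WM=6
i=3 t=7 v=5: → [4,8); WM=6
i=4 t=20 v=7: → [20,24); WM=6
i=5 t=2 v=4: DROP (t<6-2); WM=19; [4,8) fires=2
i=6 t=15 v=6: DROP (t<19-2); WM=19

[0,4)=1 [4,8)=2 [20,24)=1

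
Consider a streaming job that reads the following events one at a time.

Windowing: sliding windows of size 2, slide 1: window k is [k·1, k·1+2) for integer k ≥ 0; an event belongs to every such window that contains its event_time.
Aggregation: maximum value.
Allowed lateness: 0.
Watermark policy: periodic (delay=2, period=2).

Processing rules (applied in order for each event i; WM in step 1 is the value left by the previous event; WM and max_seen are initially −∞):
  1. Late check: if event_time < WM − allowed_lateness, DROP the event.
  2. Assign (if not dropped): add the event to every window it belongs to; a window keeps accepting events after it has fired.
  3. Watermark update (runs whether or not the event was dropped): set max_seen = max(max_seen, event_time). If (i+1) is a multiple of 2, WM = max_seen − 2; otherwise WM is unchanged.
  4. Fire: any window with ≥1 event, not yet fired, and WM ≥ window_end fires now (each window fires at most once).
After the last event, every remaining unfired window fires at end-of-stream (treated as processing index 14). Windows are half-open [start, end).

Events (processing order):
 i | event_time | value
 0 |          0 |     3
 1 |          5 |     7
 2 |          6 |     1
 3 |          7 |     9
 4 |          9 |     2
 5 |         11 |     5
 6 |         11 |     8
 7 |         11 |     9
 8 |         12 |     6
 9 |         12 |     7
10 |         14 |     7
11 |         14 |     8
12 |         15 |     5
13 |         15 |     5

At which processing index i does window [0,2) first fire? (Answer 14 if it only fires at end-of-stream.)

1

i=0 t=0 v=3: → [0,2); WM=−∞
i=1 t=5 v=7: → [5,7),[4,6); WM=3; [0,2) fires=3
i=2 t=6 v=1: → [6,8),[5,7); WM=3
i=3 t=7 v=9: → [7,9),[6,8); WM=5
i=4 t=9 v=2: → [9,11),[8,10); WM=5
i=5 t=11 v=5: → [11,13),[10,12); WM=9; [4,6) fires=7 [5,7) fires=7 [6,8) fires=9 [7,9) fires=9
i=6 t=11 v=8: → [11,13),[10,12); WM=9
i=7 t=11 v=9: → [11,13),[10,12); WM=9
i=8 t=12 v=6: → [12,14),[11,13); WM=9
i=9 t=12 v=7: → [12,14),[11,13); WM=10; [8,10) fires=2
i=10 t=14 v=7: → [14,16),[13,15); WM=10
i=11 t=14 v=8: → [14,16),[13,15); WM=12; [9,11) fires=2 [10,12) fires=9
i=12 t=15 v=5: → [15,17),[14,16); WM=12
i=13 t=15 v=5: → [15,17),[14,16); WM=13; [11,13) fires=9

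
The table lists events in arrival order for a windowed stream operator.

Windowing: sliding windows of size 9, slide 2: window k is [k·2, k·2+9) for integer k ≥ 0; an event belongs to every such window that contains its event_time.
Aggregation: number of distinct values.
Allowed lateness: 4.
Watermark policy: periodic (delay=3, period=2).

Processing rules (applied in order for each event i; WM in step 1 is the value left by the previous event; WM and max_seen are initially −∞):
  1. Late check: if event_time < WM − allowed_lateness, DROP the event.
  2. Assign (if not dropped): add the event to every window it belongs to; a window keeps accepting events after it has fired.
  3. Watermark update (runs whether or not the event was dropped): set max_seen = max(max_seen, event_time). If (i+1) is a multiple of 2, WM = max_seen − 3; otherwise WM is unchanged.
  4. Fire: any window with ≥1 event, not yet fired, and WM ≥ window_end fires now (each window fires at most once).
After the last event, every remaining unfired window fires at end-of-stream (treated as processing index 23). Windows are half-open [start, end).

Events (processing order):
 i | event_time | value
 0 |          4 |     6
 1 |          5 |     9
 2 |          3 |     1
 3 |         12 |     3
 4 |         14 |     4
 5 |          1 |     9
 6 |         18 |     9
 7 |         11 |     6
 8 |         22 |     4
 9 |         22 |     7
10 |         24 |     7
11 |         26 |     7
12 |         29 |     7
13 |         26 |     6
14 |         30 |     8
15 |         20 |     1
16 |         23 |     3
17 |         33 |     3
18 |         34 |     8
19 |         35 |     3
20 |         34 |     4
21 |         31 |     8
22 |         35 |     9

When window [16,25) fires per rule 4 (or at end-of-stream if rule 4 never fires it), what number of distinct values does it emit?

3

i=0 t=4 v=6: → [4,13),[2,11),[0,9); WM=−∞
i=1 t=5 v=9: → [4,13),[2,11),[0,9); WM=2
i=2 t=3 v=1: → [2,11),[0,9); WM=2
i=3 t=12 v=3: → [12,21),[10,19),[8,17),[6,15),[4,13); WM=9; [0,9) fires=3
i=4 t=14 v=4: → [14,23),[12,21),[10,19),[8,17),[6,15); WM=9
i=5 t=1 v=9: DROP (t<9-4); WM=11; [2,11) fires=3
i=6 t=18 v=9: → [18,27),[16,25),[14,23),[12,21),[10,19); WM=11
i=7 t=11 v=6: → [10,19),[8,17),[6,15),[4,13); WM=15; [4,13) fires=3 [6,15) fires=3
i=8 t=22 v=4: → [22,31),[20,29),[18,27),[16,25),[14,23); WM=15
i=9 t=22 v=7: → [22,31),[20,29),[18,27),[16,25),[14,23); WM=19; [8,17) fires=3 [10,19) fires=4
i=10 t=24 v=7: → [24,33),[22,31),[20,29),[18,27),[16,25); WM=19
i=11 t=26 v=7: → [26,35),[24,33),[22,31),[20,29),[18,27); WM=23; [12,21) fires=3 [14,23) fires=3
i=12 t=29 v=7: → [28,37),[26,35),[24,33),[22,31); WM=23
i=13 t=26 v=6: → [26,35),[24,33),[22,31),[20,29),[18,27); WM=26; [16,25) fires=3
i=14 t=30 v=8: → [30,39),[28,37),[26,35),[24,33),[22,31); WM=26
i=15 t=20 v=1: DROP (t<26-4); WM=27; [18,27) fires=4
i=16 t=23 v=3: → [22,31),[20,29),[18,27),[16,25); WM=27
i=17 t=33 v=3: → [32,41),[30,39),[28,37),[26,35); WM=30; [20,29) fires=4
i=18 t=34 v=8: → [34,43),[32,41),[30,39),[28,37),[26,35); WM=30
i=19 t=35 v=3: → [34,43),[32,41),[30,39),[28,37); WM=32; [22,31) fires=5
i=20 t=34 v=4: → [34,43),[32,41),[30,39),[28,37),[26,35); WM=32
i=21 t=31 v=8: → [30,39),[28,37),[26,35),[24,33); WM=32
i=22 t=35 v=9: → [34,43),[32,41),[30,39),[28,37); WM=32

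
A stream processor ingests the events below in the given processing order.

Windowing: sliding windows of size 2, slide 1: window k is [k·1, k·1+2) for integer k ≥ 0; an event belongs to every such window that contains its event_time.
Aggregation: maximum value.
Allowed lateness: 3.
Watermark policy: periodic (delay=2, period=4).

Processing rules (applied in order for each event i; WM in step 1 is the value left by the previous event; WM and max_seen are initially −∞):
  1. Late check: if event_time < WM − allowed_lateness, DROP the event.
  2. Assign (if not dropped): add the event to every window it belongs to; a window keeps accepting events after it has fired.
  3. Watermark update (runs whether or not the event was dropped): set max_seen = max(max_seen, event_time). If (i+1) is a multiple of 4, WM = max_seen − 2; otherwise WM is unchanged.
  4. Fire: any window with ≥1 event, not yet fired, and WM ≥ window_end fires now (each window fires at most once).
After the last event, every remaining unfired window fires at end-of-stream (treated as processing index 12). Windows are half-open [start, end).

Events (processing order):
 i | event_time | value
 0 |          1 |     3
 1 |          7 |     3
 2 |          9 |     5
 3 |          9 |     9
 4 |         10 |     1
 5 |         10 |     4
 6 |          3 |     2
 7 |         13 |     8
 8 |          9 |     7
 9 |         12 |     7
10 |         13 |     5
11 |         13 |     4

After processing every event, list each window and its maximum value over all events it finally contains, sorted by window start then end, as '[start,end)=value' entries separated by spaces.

i=0 t=1 v=3: → [1,3),[0,2); WM=−∞
i=1 t=7 v=3: → [7,9),[6,8); WM=−∞
i=2 t=9 v=5: → [9,11),[8,10); WM=−∞
i=3 t=9 v=9: → [9,11),[8,10); WM=7; [0,2) fires=3 [1,3) fires=3
i=4 t=10 v=1: → [10,12),[9,11); WM=7
i=5 t=10 v=4: → [10,12),[9,11); WM=7
i=6 t=3 v=2: DROP (t<7-3); WM=7
i=7 t=13 v=8: → [13,15),[12,14); WM=11; [6,8) fires=3 [7,9) fires=3 [8,10) fires=9 [9,11) fires=9
i=8 t=9 v=7: → [9,11),[8,10); WM=11
i=9 t=12 v=7: → [12,14),[11,13); WM=11
i=10 t=13 v=5: → [13,15),[12,14); WM=11
i=11 t=13 v=4: → [13,15),[12,14); WM=11

[0,2)=3 [1,3)=3 [6,8)=3 [7,9)=3 [8,10)=9 [9,11)=9 [10,12)=4 [11,13)=7 [12,14)=8 [13,15)=8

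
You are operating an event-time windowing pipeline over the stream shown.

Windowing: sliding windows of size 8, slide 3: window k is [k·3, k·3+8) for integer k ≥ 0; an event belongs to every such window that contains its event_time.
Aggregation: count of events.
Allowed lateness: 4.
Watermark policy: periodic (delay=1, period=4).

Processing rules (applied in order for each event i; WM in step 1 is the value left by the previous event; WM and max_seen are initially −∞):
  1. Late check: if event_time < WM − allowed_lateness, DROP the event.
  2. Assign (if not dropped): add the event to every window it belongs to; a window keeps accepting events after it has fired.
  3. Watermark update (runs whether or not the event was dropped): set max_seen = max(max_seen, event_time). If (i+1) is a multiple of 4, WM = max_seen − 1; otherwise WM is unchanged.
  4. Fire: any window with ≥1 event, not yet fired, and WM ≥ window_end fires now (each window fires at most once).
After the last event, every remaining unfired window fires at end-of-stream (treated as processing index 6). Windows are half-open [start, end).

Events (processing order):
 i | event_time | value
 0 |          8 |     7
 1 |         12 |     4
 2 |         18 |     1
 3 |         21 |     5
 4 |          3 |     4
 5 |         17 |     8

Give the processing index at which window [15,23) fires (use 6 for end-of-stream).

6

i=0 t=8 v=7: → [6,14),[3,11); WM=−∞
i=1 t=12 v=4: → [12,20),[9,17),[6,14); WM=−∞
i=2 t=18 v=1: → [18,26),[15,23),[12,20); WM=−∞
i=3 t=21 v=5: → [21,29),[18,26),[15,23); WM=20; [3,11) fires=1 [6,14) fires=2 [9,17) fires=1 [12,20) fires=2
i=4 t=3 v=4: DROP (t<20-4); WM=20
i=5 t=17 v=8: → [15,23),[12,20); WM=20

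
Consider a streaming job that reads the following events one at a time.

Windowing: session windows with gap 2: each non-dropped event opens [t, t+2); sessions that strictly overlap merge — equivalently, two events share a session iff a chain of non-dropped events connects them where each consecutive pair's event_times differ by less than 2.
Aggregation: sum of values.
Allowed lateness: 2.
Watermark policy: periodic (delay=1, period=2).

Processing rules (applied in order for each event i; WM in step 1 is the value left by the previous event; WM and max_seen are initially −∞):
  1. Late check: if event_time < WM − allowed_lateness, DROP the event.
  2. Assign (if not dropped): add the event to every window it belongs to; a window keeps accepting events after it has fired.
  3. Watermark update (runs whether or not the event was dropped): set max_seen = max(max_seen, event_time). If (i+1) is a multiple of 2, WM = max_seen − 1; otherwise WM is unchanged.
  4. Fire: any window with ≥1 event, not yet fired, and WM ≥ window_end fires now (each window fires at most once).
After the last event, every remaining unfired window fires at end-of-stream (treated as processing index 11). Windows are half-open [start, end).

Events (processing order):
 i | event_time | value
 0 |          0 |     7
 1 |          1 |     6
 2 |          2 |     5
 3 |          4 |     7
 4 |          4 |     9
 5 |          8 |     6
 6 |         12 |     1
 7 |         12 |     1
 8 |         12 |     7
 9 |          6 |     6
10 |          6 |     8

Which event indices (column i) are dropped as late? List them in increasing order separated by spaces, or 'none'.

i=0 t=0 v=7: → [0,2); WM=−∞
i=1 t=1 v=6: → [0,3); WM=0
i=2 t=2 v=5: → [0,4); WM=0
i=3 t=4 v=7: → [4,6); WM=3
i=4 t=4 v=9: → [4,6); WM=3
i=5 t=8 v=6: → [8,10); WM=7
i=6 t=12 v=1: → [12,14); WM=7
i=7 t=12 v=1: → [12,14); WM=11
i=8 t=12 v=7: → [12,14); WM=11
i=9 t=6 v=6: DROP (t<11-2); WM=11
i=10 t=6 v=8: DROP (t<11-2); WM=11

9 10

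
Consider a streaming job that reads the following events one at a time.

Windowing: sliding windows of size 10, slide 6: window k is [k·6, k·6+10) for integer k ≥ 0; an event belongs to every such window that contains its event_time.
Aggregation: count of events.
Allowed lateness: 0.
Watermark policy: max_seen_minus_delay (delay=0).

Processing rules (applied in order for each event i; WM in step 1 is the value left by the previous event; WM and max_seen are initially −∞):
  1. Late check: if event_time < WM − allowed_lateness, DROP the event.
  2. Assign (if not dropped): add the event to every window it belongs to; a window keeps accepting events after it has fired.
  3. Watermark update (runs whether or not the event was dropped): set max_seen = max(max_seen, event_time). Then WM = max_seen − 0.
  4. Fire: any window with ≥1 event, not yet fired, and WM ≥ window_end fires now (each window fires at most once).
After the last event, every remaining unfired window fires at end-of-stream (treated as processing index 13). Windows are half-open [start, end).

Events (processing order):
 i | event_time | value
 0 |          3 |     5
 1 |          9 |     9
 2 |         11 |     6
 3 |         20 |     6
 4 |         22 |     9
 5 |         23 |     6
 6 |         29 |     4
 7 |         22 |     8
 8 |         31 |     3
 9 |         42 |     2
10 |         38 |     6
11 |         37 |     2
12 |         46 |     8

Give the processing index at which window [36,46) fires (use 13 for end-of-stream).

12

i=0 t=3 v=5: → [0,10); WM=3
i=1 t=9 v=9: → [6,16),[0,10); WM=9
i=2 t=11 v=6: → [6,16); WM=11; [0,10) fires=2
i=3 t=20 v=6: → [18,28),[12,22); WM=20; [6,16) fires=2
i=4 t=22 v=9: → [18,28); WM=22; [12,22) fires=1
i=5 t=23 v=6: → [18,28); WM=23
i=6 t=29 v=4: → [24,34); WM=29; [18,28) fires=3
i=7 t=22 v=8: DROP (t<29-0); WM=29
i=8 t=31 v=3: → [30,40),[24,34); WM=31
i=9 t=42 v=2: → [42,52),[36,46); WM=42; [24,34) fires=2 [30,40) fires=1
i=10 t=38 v=6: DROP (t<42-0); WM=42
i=11 t=37 v=2: DROP (t<42-0); WM=42
i=12 t=46 v=8: → [42,52); WM=46; [36,46) fires=1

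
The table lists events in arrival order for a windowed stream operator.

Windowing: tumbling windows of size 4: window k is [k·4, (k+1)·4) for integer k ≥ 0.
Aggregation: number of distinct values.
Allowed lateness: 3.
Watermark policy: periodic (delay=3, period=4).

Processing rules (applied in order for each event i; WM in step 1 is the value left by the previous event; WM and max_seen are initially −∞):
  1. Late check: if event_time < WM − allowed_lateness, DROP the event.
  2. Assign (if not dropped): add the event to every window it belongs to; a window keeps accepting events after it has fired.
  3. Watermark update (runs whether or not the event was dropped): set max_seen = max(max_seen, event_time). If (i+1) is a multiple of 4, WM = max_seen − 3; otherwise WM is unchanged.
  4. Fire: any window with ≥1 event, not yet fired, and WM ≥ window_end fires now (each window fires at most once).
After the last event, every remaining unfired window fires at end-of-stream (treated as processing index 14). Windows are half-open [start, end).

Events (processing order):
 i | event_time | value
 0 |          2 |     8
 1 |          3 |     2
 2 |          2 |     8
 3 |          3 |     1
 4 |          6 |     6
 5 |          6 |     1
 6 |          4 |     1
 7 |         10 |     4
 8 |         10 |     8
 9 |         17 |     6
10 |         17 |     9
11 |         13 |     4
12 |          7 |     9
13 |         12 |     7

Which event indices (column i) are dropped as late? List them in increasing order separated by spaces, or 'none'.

12

i=0 t=2 v=8: → [0,4); WM=−∞
i=1 t=3 v=2: → [0,4); WM=−∞
i=2 t=2 v=8: → [0,4); WM=−∞
i=3 t=3 v=1: → [0,4); WM=0
i=4 t=6 v=6: → [4,8); WM=0
i=5 t=6 v=1: → [4,8); WM=0
i=6 t=4 v=1: → [4,8); WM=0
i=7 t=10 v=4: → [8,12); WM=7; [0,4) fires=3
i=8 t=10 v=8: → [8,12); WM=7
i=9 t=17 v=6: → [16,20); WM=7
i=10 t=17 v=9: → [16,20); WM=7
i=11 t=13 v=4: → [12,16); WM=14; [4,8) fires=2 [8,12) fires=2
i=12 t=7 v=9: DROP (t<14-3); WM=14
i=13 t=12 v=7: → [12,16); WM=14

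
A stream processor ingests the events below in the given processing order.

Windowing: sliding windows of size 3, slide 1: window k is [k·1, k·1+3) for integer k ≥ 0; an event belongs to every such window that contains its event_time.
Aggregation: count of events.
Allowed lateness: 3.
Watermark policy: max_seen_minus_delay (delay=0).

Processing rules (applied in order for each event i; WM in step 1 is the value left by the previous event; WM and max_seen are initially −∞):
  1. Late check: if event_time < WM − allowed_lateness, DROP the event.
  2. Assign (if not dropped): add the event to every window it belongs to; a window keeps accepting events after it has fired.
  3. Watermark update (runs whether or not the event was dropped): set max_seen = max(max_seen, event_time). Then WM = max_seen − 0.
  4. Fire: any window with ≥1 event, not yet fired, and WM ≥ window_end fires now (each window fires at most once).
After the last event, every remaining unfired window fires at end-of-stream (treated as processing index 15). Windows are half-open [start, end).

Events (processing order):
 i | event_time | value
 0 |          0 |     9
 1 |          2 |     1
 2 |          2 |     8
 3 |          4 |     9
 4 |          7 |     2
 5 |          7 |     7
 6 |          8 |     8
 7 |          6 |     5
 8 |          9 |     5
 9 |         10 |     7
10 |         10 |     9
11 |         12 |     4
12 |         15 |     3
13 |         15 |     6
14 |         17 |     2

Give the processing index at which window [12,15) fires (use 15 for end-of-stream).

i=0 t=0 v=9: → [0,3); WM=0
i=1 t=2 v=1: → [2,5),[1,4),[0,3); WM=2
i=2 t=2 v=8: → [2,5),[1,4),[0,3); WM=2
i=3 t=4 v=9: → [4,7),[3,6),[2,5); WM=4; [0,3) fires=3 [1,4) fires=2
i=4 t=7 v=2: → [7,10),[6,9),[5,8); WM=7; [2,5) fires=3 [3,6) fires=1 [4,7) fires=1
i=5 t=7 v=7: → [7,10),[6,9),[5,8); WM=7
i=6 t=8 v=8: → [8,11),[7,10),[6,9); WM=8; [5,8) fires=2
i=7 t=6 v=5: → [6,9),[5,8),[4,7); WM=8
i=8 t=9 v=5: → [9,12),[8,11),[7,10); WM=9; [6,9) fires=4
i=9 t=10 v=7: → [10,13),[9,12),[8,11); WM=10; [7,10) fires=4
i=10 t=10 v=9: → [10,13),[9,12),[8,11); WM=10
i=11 t=12 v=4: → [12,15),[11,14),[10,13); WM=12; [8,11) fires=4 [9,12) fires=3
i=12 t=15 v=3: → [15,18),[14,17),[13,16); WM=15; [10,13) fires=3 [11,14) fires=1 [12,15) fires=1
i=13 t=15 v=6: → [15,18),[14,17),[13,16); WM=15
i=14 t=17 v=2: → [17,20),[16,19),[15,18); WM=17; [13,16) fires=2 [14,17) fires=2

12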